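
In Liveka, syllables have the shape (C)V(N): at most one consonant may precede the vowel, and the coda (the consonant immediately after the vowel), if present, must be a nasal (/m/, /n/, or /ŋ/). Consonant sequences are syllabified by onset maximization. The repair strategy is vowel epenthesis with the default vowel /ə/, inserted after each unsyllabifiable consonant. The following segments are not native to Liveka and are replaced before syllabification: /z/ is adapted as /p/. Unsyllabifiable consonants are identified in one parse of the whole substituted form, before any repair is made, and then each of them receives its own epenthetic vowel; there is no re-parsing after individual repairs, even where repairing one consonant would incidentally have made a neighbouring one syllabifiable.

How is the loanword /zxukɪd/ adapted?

Substitution: /z/ → /p/, giving /pxukɪd/.
Under (C)V(N), the unsyllabifiable consonants are /p/, /d/ (only a nasal (/m/, /n/, or /ŋ/) is licensed in coda position; onsets are limited to one consonant).
Each unlicensed consonant becomes the onset of a new syllable: /p/ → /pə/, /d/ → /də/.

pəxukɪdə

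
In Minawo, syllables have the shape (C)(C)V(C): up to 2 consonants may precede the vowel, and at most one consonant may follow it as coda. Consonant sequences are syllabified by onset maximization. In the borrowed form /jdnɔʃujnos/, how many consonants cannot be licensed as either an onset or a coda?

1

Under (C)(C)V(C), the unsyllabifiable consonants are /j/ (at most one coda consonant is licensed; onsets may contain at most 2 consonants).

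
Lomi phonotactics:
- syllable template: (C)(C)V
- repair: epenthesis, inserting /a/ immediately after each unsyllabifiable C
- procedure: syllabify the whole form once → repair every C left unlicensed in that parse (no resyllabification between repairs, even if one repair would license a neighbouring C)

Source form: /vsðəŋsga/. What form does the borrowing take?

Syllabifying with onset maximization leaves /v/, /ŋ/ stranded (no codas are permitted; onsets may contain at most 2 consonants).
Epenthesis after each stranded consonant: /v/ → /va/, /ŋ/ → /ŋa/.

vasðəŋasga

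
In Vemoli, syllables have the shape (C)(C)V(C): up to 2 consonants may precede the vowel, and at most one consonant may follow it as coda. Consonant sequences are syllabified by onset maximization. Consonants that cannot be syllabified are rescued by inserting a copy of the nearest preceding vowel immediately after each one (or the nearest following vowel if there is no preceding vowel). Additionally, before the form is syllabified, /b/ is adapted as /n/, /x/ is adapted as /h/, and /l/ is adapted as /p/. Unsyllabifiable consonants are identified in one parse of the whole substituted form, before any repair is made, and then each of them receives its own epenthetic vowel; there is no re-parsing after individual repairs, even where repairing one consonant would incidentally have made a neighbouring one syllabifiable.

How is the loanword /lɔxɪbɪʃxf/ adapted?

pɔhɪnɪʃhɪfɪ

Substitution: /l/ → /p/, /x/ → /h/, /b/ → /n/, giving /pɔhɪnɪʃhf/.
The consonants /h/, /f/ cannot be parsed into a legal (C)(C)V(C) syllable (at most one coda consonant is licensed; onsets may contain at most 2 consonants).
Inserting the epenthetic vowel yields /h/ → /hɪ/, /f/ → /fɪ/.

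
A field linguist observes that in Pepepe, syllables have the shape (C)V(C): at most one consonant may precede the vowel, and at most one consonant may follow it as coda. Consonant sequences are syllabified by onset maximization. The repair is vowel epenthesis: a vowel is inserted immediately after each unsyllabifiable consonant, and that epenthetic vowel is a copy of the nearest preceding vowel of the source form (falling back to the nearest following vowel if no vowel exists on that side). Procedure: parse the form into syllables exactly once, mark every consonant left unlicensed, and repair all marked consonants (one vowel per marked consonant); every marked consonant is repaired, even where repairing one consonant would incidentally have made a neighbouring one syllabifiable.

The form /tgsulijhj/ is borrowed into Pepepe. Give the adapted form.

tugusulijhiji

Syllabifying with onset maximization leaves /t/, /g/, /h/, /j/ stranded (at most one coda consonant is licensed; onsets are limited to one consonant).
Each unlicensed consonant becomes the onset of a new syllable: /t/ → /tu/, /g/ → /gu/, /h/ → /hi/, /j/ → /ji/.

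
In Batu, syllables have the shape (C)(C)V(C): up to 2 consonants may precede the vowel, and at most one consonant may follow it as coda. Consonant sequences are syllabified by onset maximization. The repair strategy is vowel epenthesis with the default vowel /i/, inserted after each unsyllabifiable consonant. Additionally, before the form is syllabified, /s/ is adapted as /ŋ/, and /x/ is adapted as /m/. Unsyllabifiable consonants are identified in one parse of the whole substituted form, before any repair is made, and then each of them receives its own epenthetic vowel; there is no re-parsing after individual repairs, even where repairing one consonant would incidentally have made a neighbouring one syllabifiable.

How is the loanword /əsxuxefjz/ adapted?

Substitution: /s/ → /ŋ/, /x/ → /m/, giving /əŋmumefjz/.
Syllabifying with onset maximization leaves /j/, /z/ stranded (at most one coda consonant is licensed; onsets may contain at most 2 consonants).
Epenthesis after each stranded consonant: /j/ → /ji/, /z/ → /zi/.

əŋmumefjizi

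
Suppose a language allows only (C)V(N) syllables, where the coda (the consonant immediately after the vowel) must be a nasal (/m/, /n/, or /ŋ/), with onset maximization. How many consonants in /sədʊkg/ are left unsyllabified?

2

Syllabifying with onset maximization leaves /k/, /g/ stranded (only a nasal (/m/, /n/, or /ŋ/) is licensed in coda position; onsets are limited to one consonant).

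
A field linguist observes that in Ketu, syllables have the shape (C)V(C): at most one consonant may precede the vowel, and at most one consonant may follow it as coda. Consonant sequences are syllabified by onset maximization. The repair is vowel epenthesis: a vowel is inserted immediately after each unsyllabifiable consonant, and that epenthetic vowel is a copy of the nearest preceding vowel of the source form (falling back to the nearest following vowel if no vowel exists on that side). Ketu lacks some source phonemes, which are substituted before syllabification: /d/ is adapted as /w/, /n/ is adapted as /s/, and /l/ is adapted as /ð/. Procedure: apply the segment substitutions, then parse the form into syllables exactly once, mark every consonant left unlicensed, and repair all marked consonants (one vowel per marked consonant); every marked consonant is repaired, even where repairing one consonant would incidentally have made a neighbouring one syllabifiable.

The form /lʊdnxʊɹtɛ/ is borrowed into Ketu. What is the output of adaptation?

ðʊwsʊxʊɹtɛ

Substitution: /l/ → /ð/, /d/ → /w/, /n/ → /s/, giving /ðʊwsxʊɹtɛ/.
Syllabifying with onset maximization leaves /s/ stranded (at most one coda consonant is licensed; onsets are limited to one consonant).
Inserting the epenthetic vowel yields /s/ → /sʊ/.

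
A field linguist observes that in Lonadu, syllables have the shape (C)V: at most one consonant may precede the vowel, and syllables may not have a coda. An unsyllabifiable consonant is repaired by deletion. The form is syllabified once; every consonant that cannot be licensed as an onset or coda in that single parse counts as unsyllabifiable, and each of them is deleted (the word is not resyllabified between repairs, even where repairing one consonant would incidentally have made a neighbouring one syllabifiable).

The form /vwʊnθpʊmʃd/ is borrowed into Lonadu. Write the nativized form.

wʊpʊ

Under (C)V, the unsyllabifiable consonants are /v/, /n/, /θ/, /m/, /ʃ/, /d/ (no codas are permitted; onsets are limited to one consonant).
Deleting the stranded consonants removes /v/, /n/, /θ/, /m/, /ʃ/, /d/.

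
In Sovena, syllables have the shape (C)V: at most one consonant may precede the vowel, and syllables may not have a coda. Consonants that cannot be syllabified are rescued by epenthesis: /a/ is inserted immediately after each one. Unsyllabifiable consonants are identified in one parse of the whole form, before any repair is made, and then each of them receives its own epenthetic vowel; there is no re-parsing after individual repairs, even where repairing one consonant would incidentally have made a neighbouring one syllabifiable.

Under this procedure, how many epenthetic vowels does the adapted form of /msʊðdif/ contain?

The unsyllabifiable consonants are /m/, /ð/, /f/; each receives one epenthetic vowel.

3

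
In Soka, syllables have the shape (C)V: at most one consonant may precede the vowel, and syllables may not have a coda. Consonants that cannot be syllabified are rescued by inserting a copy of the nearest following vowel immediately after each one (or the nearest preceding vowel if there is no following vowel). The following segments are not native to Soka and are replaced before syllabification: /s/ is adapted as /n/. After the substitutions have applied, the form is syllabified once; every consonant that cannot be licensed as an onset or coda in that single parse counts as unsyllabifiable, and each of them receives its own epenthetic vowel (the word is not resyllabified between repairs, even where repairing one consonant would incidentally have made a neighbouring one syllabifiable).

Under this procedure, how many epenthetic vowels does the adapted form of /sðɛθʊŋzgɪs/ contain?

After substitution the input is /nðɛθʊŋzgɪn/.
The unsyllabifiable consonants are /n/, /ŋ/, /z/, /n/; each receives one epenthetic vowel.

4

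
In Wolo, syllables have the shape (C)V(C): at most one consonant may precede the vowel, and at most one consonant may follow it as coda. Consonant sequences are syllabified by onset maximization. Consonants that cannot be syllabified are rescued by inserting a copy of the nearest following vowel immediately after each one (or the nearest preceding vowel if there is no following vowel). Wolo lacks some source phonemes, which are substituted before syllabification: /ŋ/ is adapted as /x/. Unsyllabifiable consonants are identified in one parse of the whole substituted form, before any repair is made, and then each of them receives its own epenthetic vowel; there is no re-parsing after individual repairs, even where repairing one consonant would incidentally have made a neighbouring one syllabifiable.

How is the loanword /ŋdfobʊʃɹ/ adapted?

xodofobʊʃɹʊ

Substitution: /ŋ/ → /x/, giving /xdfobʊʃɹ/.
Syllabifying with onset maximization leaves /x/, /d/, /ɹ/ stranded (at most one coda consonant is licensed; onsets are limited to one consonant).
Inserting the epenthetic vowel yields /x/ → /xo/, /d/ → /do/, /ɹ/ → /ɹʊ/.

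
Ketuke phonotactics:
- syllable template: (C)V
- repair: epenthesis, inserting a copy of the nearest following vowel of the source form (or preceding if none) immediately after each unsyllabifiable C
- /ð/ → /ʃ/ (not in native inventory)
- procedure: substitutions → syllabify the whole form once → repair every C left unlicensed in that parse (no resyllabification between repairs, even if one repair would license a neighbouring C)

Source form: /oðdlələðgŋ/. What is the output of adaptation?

oʃədələləʃəgəŋə

Substitution: /ð/ → /ʃ/, giving /oʃdlələʃgŋ/.
The consonants /ʃ/, /d/, /ʃ/, /g/, /ŋ/ cannot be parsed into a legal (C)V syllable (no codas are permitted; onsets are limited to one consonant).
Each unlicensed consonant becomes the onset of a new syllable: /ʃ/ → /ʃə/, /d/ → /də/, /ʃ/ → /ʃə/, /g/ → /gə/, /ŋ/ → /ŋə/.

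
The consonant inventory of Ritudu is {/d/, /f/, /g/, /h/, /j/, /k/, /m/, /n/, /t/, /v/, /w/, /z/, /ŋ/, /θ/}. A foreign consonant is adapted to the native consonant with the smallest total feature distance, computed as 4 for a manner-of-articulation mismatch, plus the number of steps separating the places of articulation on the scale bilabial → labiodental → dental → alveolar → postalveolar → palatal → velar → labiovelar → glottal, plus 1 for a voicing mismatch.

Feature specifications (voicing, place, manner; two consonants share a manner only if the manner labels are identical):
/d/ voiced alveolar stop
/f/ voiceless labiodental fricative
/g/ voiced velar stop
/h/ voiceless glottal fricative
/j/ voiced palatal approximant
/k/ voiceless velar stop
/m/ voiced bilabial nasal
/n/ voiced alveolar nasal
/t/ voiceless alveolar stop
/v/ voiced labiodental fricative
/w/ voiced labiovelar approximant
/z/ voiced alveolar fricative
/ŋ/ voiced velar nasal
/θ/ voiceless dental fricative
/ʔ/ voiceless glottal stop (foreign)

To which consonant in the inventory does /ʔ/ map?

/k/ is closest: same manner (stop), place distance 2 (glottal→velar), same voicing; total 2. Next closest is /g/ at distance 3.

k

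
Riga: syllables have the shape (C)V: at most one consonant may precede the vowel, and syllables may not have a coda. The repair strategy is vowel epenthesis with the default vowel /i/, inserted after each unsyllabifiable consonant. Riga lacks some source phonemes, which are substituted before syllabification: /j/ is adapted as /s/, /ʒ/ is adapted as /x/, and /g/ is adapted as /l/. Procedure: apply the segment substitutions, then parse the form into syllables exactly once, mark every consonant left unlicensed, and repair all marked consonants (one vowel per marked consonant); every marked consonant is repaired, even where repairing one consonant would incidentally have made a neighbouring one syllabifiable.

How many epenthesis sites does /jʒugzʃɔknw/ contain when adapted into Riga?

After substitution the input is /sxulzʃɔknw/.
The unsyllabifiable consonants are /s/, /l/, /z/, /k/, /n/, /w/; each receives one epenthetic vowel.

6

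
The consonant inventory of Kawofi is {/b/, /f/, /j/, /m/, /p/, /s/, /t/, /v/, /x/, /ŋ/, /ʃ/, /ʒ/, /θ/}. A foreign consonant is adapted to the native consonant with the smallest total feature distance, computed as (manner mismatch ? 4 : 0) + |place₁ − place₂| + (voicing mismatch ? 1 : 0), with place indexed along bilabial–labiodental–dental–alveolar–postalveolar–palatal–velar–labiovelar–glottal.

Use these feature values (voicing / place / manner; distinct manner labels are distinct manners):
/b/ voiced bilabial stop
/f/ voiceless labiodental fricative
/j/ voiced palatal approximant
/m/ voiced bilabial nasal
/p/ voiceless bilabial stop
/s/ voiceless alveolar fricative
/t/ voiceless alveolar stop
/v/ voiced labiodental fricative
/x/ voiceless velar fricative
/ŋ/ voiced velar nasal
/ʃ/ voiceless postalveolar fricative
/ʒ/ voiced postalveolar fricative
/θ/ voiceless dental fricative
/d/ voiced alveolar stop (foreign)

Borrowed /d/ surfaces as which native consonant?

t

/t/ is closest: same manner (stop), place distance 0 (alveolar→alveolar), voicing differs (+1); total 1. Next closest is /b/ at distance 3.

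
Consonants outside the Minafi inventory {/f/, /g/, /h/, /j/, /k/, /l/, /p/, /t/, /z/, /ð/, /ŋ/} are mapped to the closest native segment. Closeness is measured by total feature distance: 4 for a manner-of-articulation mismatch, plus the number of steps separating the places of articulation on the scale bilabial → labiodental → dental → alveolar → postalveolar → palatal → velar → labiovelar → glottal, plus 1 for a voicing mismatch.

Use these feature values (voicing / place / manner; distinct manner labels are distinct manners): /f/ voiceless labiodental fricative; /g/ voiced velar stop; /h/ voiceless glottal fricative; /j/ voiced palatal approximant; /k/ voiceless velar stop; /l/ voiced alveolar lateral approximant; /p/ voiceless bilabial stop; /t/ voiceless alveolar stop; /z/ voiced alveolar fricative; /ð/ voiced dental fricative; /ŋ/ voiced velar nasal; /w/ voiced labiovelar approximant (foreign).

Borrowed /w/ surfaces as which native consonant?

/j/ is closest: same manner (approximant), place distance 2 (labiovelar→palatal), same voicing; total 2. Next closest is /g/ at distance 5.

j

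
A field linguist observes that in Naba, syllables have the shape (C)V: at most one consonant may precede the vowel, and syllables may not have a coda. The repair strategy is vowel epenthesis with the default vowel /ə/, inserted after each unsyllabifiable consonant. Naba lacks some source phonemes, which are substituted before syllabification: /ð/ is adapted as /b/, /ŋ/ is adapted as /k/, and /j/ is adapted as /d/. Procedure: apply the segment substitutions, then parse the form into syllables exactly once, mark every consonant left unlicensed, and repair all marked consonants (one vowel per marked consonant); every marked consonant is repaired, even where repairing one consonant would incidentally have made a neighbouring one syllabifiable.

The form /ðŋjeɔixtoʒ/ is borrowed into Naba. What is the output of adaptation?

Substitution: /ð/ → /b/, /ŋ/ → /k/, /j/ → /d/, giving /bkdeɔixtoʒ/.
Under (C)V, the unsyllabifiable consonants are /b/, /k/, /x/, /ʒ/ (no codas are permitted; onsets are limited to one consonant).
Inserting the epenthetic vowel yields /b/ → /bə/, /k/ → /kə/, /x/ → /xə/, /ʒ/ → /ʒə/.

bəkədeɔixətoʒə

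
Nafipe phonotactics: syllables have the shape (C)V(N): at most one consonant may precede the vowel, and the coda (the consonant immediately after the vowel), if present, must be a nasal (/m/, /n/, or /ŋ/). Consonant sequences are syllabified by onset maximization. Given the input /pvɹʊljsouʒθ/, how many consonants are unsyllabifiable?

6

Under (C)V(N), the unsyllabifiable consonants are /p/, /v/, /l/, /j/, /ʒ/, /θ/ (only a nasal (/m/, /n/, or /ŋ/) is licensed in coda position; onsets are limited to one consonant).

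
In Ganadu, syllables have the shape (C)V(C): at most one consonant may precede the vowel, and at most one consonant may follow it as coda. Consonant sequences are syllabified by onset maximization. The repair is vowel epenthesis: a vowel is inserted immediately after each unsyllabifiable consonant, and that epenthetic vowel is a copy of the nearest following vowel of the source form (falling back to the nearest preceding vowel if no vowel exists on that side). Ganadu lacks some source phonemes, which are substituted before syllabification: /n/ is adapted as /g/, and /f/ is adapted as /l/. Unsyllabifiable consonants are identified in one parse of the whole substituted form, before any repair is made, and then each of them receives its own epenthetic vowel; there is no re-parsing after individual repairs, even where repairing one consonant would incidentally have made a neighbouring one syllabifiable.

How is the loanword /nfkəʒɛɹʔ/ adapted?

Substitution: /n/ → /g/, /f/ → /l/, giving /glkəʒɛɹʔ/.
The consonants /g/, /l/, /ʔ/ cannot be parsed into a legal (C)V(C) syllable (at most one coda consonant is licensed; onsets are limited to one consonant).
Epenthesis after each stranded consonant: /g/ → /gə/, /l/ → /lə/, /ʔ/ → /ʔɛ/.

gələkəʒɛɹʔɛ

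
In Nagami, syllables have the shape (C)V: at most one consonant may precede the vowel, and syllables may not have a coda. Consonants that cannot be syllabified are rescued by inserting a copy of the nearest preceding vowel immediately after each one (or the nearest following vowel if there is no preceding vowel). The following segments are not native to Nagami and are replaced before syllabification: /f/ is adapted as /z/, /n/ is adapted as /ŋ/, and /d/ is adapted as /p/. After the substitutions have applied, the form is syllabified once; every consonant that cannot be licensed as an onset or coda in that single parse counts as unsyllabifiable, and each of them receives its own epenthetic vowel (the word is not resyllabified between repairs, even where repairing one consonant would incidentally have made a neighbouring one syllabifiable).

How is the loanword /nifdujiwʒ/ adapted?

ŋizipujiwiʒi

Substitution: /n/ → /ŋ/, /f/ → /z/, /d/ → /p/, giving /ŋizpujiwʒ/.
Under (C)V, the unsyllabifiable consonants are /z/, /w/, /ʒ/ (no codas are permitted; onsets are limited to one consonant).
Epenthesis after each stranded consonant: /z/ → /zi/, /w/ → /wi/, /ʒ/ → /ʒi/.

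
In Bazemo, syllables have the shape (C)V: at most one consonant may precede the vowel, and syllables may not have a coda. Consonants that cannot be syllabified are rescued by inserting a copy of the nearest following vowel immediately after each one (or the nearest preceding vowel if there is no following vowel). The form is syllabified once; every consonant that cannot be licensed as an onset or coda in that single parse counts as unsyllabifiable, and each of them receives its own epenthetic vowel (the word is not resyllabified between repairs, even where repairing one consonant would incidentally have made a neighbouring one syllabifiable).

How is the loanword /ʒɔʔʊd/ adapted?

ʒɔʔʊdʊ

Syllabifying with onset maximization leaves /d/ stranded (no codas are permitted; onsets are limited to one consonant).
Inserting the epenthetic vowel yields /d/ → /dʊ/.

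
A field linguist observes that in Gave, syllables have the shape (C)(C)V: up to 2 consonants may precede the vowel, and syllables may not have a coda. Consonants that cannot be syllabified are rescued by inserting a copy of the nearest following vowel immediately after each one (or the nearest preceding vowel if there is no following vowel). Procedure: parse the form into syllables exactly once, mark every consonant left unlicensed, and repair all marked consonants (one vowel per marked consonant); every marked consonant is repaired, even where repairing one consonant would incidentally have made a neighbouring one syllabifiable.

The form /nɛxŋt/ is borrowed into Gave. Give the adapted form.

Syllabifying with onset maximization leaves /x/, /ŋ/, /t/ stranded (no codas are permitted; onsets may contain at most 2 consonants).
Inserting the epenthetic vowel yields /x/ → /xɛ/, /ŋ/ → /ŋɛ/, /t/ → /tɛ/.

nɛxɛŋɛtɛ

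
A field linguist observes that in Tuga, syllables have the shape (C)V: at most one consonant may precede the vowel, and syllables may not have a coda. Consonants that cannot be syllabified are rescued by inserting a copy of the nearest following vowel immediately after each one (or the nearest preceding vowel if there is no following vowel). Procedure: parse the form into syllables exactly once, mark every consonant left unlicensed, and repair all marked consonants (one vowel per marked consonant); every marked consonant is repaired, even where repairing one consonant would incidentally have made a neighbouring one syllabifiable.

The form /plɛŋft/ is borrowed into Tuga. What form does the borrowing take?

The consonants /p/, /ŋ/, /f/, /t/ cannot be parsed into a legal (C)V syllable (no codas are permitted; onsets are limited to one consonant).
Inserting the epenthetic vowel yields /p/ → /pɛ/, /ŋ/ → /ŋɛ/, /f/ → /fɛ/, /t/ → /tɛ/.

pɛlɛŋɛfɛtɛ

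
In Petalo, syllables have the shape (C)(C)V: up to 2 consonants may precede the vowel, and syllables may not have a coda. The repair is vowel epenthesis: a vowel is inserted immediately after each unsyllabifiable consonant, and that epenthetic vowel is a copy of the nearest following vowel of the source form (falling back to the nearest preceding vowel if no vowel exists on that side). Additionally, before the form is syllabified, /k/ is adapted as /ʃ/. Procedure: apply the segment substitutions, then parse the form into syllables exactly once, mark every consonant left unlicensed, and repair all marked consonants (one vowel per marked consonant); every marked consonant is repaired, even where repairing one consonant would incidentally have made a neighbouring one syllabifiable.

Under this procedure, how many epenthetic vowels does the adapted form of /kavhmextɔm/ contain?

2

After substitution the input is /ʃavhmextɔm/.
The unsyllabifiable consonants are /v/, /m/; each receives one epenthetic vowel.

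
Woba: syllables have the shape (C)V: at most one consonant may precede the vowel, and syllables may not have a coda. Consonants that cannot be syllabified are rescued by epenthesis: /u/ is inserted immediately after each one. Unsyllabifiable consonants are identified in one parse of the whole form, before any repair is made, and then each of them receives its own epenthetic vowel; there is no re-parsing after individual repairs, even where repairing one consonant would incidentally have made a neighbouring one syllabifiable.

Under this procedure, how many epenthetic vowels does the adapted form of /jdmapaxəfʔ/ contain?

4

The unsyllabifiable consonants are /j/, /d/, /f/, /ʔ/; each receives one epenthetic vowel.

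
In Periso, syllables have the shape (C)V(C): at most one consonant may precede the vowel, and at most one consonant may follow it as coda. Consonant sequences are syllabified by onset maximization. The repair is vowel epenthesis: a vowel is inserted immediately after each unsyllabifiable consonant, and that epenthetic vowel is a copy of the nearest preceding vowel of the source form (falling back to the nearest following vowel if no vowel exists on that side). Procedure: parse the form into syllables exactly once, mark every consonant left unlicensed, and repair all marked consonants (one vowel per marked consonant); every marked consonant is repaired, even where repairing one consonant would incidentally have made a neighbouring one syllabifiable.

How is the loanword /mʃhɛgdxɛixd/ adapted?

mɛʃɛhɛgdɛxɛixdi

The consonants /m/, /ʃ/, /d/, /d/ cannot be parsed into a legal (C)V(C) syllable (at most one coda consonant is licensed; onsets are limited to one consonant).
Inserting the epenthetic vowel yields /m/ → /mɛ/, /ʃ/ → /ʃɛ/, /d/ → /dɛ/, /d/ → /di/.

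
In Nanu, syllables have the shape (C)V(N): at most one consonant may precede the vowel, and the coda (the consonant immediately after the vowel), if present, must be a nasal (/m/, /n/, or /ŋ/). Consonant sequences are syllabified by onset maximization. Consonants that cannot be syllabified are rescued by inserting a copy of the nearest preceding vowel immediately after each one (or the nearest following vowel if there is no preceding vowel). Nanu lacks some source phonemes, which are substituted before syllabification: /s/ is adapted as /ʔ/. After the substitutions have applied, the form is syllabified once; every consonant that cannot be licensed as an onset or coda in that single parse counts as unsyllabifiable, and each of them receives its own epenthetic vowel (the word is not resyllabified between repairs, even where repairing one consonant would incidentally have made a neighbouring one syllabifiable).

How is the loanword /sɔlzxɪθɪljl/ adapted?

ʔɔlɔzɔxɪθɪlɪjɪlɪ

Substitution: /s/ → /ʔ/, giving /ʔɔlzxɪθɪljl/.
Syllabifying with onset maximization leaves /l/, /z/, /l/, /j/, /l/ stranded (only a nasal (/m/, /n/, or /ŋ/) is licensed in coda position; onsets are limited to one consonant).
Inserting the epenthetic vowel yields /l/ → /lɔ/, /z/ → /zɔ/, /l/ → /lɪ/, /j/ → /jɪ/, /l/ → /lɪ/.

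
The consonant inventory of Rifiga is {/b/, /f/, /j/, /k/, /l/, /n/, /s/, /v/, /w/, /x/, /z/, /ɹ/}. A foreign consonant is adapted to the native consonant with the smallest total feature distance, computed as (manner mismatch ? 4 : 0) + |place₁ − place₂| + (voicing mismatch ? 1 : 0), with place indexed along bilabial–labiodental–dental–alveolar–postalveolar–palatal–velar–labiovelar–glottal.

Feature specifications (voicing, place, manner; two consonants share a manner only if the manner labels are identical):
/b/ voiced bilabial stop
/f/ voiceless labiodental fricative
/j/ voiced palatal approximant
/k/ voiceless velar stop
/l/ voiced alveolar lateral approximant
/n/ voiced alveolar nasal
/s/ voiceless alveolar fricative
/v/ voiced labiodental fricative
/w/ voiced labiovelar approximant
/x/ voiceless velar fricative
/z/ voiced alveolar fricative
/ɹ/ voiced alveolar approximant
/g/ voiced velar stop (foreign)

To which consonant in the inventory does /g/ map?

k

/k/ is closest: same manner (stop), place distance 0 (velar→velar), voicing differs (+1); total 1. Next closest is /j/ at distance 5.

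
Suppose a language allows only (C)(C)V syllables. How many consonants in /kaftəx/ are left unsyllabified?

1

Under (C)(C)V, the unsyllabifiable consonants are /x/ (no codas are permitted; onsets may contain at most 2 consonants).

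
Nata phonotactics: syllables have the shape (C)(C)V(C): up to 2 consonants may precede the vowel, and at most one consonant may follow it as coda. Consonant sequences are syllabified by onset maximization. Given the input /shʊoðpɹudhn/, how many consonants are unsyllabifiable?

2

Syllabifying with onset maximization leaves /h/, /n/ stranded (at most one coda consonant is licensed; onsets may contain at most 2 consonants).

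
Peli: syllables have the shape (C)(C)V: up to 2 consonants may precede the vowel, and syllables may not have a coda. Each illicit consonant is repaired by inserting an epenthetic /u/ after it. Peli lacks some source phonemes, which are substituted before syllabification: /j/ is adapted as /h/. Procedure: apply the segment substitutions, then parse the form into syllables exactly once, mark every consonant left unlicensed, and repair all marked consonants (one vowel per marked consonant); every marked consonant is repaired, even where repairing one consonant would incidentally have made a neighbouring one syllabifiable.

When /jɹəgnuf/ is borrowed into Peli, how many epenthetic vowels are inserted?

1

After substitution the input is /hɹəgnuf/.
The unsyllabifiable consonants are /f/; each receives one epenthetic vowel.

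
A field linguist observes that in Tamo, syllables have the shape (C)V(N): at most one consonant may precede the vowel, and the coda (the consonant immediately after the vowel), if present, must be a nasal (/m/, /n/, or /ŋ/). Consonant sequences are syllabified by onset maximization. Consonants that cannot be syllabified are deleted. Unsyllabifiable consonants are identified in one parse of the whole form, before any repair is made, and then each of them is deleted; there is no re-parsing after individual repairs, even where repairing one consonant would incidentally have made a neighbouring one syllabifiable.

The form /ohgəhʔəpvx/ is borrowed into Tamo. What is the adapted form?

ogəʔə

Syllabifying with onset maximization leaves /h/, /h/, /p/, /v/, /x/ stranded (only a nasal (/m/, /n/, or /ŋ/) is licensed in coda position; onsets are limited to one consonant).
Each unlicensed consonant is deleted: /h/, /h/, /p/, /v/, /x/.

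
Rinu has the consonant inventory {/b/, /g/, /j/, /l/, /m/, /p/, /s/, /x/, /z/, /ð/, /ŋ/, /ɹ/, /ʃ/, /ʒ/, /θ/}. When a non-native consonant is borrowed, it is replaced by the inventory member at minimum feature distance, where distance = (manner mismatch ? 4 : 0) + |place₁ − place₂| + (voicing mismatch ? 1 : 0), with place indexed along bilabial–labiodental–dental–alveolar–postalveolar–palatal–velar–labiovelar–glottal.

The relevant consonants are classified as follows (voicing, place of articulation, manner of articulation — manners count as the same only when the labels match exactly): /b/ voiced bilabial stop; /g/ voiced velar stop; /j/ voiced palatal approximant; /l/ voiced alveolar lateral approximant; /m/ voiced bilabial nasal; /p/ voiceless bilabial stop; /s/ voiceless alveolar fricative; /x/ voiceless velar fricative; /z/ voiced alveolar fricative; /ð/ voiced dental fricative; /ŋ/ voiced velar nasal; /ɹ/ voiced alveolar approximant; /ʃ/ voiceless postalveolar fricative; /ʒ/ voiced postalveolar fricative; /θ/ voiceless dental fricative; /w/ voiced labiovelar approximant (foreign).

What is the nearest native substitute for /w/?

j

/j/ is closest: same manner (approximant), place distance 2 (labiovelar→palatal), same voicing; total 2. Next closest is /ɹ/ at distance 4.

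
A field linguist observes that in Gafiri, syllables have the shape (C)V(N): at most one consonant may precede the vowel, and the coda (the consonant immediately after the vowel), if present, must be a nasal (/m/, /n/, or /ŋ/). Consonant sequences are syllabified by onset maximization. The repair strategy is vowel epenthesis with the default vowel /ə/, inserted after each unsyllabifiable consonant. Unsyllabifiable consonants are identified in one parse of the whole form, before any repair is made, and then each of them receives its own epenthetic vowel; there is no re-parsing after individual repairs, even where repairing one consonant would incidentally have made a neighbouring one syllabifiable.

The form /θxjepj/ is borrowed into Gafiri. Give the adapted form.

The consonants /θ/, /x/, /p/, /j/ cannot be parsed into a legal (C)V(N) syllable (only a nasal (/m/, /n/, or /ŋ/) is licensed in coda position; onsets are limited to one consonant).
Epenthesis after each stranded consonant: /θ/ → /θə/, /x/ → /xə/, /p/ → /pə/, /j/ → /jə/.

θəxəjepəjə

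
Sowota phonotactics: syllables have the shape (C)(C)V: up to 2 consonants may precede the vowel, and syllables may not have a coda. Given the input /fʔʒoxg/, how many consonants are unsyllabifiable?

Syllabifying with onset maximization leaves /f/, /x/, /g/ stranded (no codas are permitted; onsets may contain at most 2 consonants).

3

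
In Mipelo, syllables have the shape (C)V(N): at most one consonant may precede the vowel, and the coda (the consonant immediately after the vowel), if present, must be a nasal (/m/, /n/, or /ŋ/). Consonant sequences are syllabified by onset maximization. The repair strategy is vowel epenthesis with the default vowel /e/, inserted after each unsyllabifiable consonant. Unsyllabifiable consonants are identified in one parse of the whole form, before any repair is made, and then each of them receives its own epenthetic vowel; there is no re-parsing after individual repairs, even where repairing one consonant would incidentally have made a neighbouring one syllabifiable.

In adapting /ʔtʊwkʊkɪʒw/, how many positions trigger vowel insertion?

The unsyllabifiable consonants are /ʔ/, /w/, /ʒ/, /w/; each receives one epenthetic vowel.

4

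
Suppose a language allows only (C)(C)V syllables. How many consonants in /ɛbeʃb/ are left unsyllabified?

2

Under (C)(C)V, the unsyllabifiable consonants are /ʃ/, /b/ (no codas are permitted; onsets may contain at most 2 consonants).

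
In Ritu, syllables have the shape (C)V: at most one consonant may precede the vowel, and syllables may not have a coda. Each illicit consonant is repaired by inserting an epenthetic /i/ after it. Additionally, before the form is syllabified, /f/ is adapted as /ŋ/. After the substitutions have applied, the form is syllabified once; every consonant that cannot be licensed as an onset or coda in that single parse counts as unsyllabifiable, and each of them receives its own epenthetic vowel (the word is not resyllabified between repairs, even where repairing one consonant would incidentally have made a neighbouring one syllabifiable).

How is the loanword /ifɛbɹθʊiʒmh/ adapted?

Substitution: /f/ → /ŋ/, giving /iŋɛbɹθʊiʒmh/.
The consonants /b/, /ɹ/, /ʒ/, /m/, /h/ cannot be parsed into a legal (C)V syllable (no codas are permitted; onsets are limited to one consonant).
Inserting the epenthetic vowel yields /b/ → /bi/, /ɹ/ → /ɹi/, /ʒ/ → /ʒi/, /m/ → /mi/, /h/ → /hi/.

iŋɛbiɹiθʊiʒimihi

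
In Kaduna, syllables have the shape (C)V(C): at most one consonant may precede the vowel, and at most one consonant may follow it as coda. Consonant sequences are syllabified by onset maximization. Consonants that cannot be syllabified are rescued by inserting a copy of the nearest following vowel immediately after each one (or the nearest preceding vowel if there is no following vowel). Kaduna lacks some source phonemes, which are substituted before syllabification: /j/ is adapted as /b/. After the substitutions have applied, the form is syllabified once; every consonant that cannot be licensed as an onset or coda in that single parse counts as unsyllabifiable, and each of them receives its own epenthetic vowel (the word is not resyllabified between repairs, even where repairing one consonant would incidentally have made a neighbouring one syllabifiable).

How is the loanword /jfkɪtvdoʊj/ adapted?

bɪfɪkɪtvodoʊb

Substitution: /j/ → /b/, giving /bfkɪtvdoʊb/.
Syllabifying with onset maximization leaves /b/, /f/, /v/ stranded (at most one coda consonant is licensed; onsets are limited to one consonant).
Inserting the epenthetic vowel yields /b/ → /bɪ/, /f/ → /fɪ/, /v/ → /vo/.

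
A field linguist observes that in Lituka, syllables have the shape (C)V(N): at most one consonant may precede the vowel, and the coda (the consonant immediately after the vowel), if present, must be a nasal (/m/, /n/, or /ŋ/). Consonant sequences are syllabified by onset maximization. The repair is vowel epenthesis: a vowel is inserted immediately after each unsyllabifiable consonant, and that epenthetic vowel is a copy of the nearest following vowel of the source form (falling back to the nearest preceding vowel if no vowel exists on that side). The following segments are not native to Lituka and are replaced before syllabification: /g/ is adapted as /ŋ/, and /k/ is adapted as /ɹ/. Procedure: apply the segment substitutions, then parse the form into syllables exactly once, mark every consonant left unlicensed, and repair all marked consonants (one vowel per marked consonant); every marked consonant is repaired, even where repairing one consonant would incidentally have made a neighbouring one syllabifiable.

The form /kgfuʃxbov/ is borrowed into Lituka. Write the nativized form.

ɹuŋufuʃoxobovo

Substitution: /k/ → /ɹ/, /g/ → /ŋ/, giving /ɹŋfuʃxbov/.
The consonants /ɹ/, /ŋ/, /ʃ/, /x/, /v/ cannot be parsed into a legal (C)V(N) syllable (only a nasal (/m/, /n/, or /ŋ/) is licensed in coda position; onsets are limited to one consonant).
Each unlicensed consonant becomes the onset of a new syllable: /ɹ/ → /ɹu/, /ŋ/ → /ŋu/, /ʃ/ → /ʃo/, /x/ → /xo/, /v/ → /vo/.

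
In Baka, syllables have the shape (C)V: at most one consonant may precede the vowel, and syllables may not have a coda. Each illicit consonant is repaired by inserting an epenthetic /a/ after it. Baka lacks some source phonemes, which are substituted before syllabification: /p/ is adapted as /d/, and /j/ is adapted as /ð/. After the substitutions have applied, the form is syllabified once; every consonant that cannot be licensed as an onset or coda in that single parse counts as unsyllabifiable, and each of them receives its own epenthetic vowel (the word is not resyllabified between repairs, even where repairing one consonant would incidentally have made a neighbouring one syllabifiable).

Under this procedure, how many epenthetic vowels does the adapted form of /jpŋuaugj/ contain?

After substitution the input is /ðdŋuaugð/.
The unsyllabifiable consonants are /ð/, /d/, /g/, /ð/; each receives one epenthetic vowel.

4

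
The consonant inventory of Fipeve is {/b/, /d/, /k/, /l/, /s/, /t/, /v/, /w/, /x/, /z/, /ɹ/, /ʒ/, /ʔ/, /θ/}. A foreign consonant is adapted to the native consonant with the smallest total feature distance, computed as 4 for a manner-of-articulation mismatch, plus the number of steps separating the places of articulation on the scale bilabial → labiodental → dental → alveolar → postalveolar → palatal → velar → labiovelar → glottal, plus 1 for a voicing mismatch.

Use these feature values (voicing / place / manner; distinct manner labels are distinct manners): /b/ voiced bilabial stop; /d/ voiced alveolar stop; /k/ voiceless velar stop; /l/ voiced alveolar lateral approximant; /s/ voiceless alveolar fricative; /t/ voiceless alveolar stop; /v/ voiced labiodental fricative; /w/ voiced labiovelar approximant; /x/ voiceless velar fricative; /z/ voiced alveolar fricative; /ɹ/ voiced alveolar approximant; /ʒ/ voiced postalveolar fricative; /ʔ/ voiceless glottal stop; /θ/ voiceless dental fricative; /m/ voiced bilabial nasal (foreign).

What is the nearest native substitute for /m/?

/b/ is closest: manner differs (nasal→stop, +4), place distance 0 (bilabial→bilabial), same voicing; total 4. Next closest is /v/ at distance 5.

b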